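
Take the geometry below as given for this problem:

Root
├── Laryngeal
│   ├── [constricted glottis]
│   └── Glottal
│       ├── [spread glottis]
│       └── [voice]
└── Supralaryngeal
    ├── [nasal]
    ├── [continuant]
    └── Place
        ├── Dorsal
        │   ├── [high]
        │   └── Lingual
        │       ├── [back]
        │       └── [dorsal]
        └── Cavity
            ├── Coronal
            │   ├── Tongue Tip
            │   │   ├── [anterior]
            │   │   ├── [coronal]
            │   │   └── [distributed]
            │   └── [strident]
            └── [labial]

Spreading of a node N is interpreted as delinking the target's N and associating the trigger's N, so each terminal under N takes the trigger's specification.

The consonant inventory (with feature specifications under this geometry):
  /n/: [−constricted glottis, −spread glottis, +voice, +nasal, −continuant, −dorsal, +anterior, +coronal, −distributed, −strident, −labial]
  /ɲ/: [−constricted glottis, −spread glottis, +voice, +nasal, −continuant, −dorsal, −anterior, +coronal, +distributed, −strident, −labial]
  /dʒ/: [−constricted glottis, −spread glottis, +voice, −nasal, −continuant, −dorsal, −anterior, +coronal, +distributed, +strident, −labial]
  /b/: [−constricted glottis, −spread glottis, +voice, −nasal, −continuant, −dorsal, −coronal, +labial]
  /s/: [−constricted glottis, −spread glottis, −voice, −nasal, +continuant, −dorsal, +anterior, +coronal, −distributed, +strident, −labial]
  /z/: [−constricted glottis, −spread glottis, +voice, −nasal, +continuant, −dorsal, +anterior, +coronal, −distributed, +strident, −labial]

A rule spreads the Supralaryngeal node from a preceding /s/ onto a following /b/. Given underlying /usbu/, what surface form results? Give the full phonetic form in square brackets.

Supralaryngeal immediately or transitively dominates [nasal], [continuant], [high], [back], [dorsal], [anterior], [coronal], [distributed], [strident], [labial].
Spreading Supralaryngeal from /s/ onto /b/ replaces those values with /s/'s: [−nasal], [+continuant], [−dorsal], [+anterior], [+coronal], [−distributed], [+strident], [−labial]. Features outside Supralaryngeal ([constricted glottis], [spread glottis], [voice]) stay as in /b/.
The resulting bundle matches /z/ in the inventory; substituting it for /b/ gives [uszu].

[uszu]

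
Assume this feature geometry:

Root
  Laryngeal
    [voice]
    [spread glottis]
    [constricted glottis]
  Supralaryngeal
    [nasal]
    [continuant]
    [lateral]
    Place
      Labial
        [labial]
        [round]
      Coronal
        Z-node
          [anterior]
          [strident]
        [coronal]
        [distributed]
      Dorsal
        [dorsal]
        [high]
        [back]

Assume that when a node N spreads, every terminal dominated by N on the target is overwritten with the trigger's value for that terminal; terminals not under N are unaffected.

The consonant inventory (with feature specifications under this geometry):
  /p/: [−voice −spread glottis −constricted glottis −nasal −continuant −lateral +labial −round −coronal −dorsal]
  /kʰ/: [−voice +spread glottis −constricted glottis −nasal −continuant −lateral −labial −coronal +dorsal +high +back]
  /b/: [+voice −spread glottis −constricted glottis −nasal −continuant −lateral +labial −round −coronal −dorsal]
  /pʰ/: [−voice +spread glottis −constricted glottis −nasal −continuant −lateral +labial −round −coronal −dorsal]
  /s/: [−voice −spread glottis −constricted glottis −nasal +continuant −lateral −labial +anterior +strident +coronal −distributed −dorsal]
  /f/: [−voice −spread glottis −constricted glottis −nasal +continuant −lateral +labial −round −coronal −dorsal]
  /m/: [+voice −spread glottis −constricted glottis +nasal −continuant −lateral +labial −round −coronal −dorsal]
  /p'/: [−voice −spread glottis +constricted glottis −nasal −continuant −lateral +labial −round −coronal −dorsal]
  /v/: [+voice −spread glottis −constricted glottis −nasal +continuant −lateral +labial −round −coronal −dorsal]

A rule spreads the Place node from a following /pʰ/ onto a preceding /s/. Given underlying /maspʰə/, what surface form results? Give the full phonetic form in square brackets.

[mafpʰə]

Place immediately or transitively dominates [labial], [round], [anterior], [strident], [coronal], [distributed], [dorsal], [high], [back].
The target acquires /pʰ/'s values for everything under Place — [+labial], [−round], [−coronal], [−dorsal] — while keeping its own [voice], [spread glottis], [constricted glottis], ….
This feature bundle is that of [f], so /maspʰə/ surfaces as [mafpʰə].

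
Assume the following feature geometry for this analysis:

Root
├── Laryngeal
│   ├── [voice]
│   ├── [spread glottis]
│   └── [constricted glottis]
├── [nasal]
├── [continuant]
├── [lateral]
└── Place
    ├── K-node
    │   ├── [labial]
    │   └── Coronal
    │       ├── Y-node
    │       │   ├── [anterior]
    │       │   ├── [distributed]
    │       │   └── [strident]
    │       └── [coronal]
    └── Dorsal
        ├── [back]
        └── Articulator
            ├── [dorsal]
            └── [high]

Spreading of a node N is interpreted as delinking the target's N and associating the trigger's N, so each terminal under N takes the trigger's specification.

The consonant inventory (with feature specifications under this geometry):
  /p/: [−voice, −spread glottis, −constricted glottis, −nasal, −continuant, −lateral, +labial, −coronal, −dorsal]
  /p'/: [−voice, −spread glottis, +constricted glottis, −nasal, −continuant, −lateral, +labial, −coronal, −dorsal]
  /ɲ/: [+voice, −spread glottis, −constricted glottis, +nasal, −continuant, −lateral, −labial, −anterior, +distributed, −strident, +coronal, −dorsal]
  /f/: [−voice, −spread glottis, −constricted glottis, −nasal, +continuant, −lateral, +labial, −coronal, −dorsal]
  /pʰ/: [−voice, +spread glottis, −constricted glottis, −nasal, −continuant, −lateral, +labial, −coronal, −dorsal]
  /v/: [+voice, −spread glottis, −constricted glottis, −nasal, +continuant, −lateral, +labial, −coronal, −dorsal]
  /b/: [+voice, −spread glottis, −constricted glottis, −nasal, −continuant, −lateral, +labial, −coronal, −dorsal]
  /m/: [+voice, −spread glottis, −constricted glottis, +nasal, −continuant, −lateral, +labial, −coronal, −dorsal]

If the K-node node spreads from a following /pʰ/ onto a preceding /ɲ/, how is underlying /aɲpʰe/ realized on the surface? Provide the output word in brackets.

[ampʰe]

The K-node node dominates the terminals [labial], [anterior], [distributed], [strident], [coronal].
The target acquires /pʰ/'s values for everything under K-node — [+labial], [−coronal] — while keeping its own [voice], [spread glottis], [constricted glottis], ….
This feature bundle is that of [m], so /aɲpʰe/ surfaces as [ampʰe].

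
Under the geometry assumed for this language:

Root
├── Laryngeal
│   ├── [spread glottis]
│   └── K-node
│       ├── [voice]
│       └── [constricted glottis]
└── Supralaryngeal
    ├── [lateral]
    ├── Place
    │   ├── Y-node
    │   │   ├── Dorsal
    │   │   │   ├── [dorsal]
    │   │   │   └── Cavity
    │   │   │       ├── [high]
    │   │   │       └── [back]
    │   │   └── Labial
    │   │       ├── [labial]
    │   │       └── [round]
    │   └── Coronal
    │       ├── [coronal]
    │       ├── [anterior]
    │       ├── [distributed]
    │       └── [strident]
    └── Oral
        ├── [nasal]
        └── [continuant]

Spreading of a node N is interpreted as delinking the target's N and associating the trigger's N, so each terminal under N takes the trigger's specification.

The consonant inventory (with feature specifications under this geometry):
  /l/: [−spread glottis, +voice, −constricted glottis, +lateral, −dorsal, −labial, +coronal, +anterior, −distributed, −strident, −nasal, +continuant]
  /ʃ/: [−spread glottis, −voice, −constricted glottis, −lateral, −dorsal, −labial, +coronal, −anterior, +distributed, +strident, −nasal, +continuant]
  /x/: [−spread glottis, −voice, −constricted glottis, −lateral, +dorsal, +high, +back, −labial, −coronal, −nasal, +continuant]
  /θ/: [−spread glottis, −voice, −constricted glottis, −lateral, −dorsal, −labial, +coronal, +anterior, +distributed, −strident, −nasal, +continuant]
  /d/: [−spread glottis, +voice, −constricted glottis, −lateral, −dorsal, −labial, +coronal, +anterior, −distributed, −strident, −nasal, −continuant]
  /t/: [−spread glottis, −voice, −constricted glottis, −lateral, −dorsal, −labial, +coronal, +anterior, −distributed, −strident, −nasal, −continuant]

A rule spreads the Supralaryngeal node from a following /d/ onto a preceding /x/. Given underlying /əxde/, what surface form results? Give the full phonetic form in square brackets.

Supralaryngeal immediately or transitively dominates [lateral], [dorsal], [high], [back], [labial], [round], [coronal], [anterior], [distributed], [strident], [nasal], [continuant].
Spreading Supralaryngeal from /d/ onto /x/ replaces those values with /d/'s: [−lateral], [−dorsal], [−labial], [+coronal], [+anterior], [−distributed], [−strident], [−nasal], [−continuant]. Features outside Supralaryngeal ([spread glottis], [voice], [constricted glottis]) stay as in /x/.
The resulting bundle matches /t/ in the inventory; substituting it for /x/ gives [ətde].

[ətde]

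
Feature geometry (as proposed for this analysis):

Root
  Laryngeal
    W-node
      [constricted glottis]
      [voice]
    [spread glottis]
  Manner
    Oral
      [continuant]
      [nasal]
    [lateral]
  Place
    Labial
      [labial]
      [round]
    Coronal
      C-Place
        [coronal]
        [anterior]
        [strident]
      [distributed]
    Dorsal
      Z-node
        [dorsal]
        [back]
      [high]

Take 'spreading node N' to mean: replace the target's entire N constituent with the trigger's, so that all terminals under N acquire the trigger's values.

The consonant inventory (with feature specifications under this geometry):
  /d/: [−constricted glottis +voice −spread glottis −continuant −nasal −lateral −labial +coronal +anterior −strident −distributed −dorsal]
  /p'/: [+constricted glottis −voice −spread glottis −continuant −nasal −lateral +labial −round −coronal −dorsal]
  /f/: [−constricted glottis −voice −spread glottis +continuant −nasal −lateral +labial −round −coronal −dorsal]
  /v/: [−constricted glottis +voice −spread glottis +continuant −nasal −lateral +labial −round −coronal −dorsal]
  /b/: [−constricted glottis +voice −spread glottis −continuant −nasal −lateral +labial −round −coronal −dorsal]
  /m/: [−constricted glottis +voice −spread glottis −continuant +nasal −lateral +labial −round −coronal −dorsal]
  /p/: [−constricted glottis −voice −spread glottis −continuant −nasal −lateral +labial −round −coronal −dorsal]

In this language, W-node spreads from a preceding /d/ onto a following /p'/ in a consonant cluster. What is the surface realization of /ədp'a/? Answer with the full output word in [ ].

Terminals under W-node in this geometry: [constricted glottis], [voice].
The target acquires /d/'s values for everything under W-node — [−constricted glottis], [+voice] — while keeping its own [spread glottis], [continuant], [nasal], ….
This feature bundle is that of [b], so /ədp'a/ surfaces as [ədba].

[ədba]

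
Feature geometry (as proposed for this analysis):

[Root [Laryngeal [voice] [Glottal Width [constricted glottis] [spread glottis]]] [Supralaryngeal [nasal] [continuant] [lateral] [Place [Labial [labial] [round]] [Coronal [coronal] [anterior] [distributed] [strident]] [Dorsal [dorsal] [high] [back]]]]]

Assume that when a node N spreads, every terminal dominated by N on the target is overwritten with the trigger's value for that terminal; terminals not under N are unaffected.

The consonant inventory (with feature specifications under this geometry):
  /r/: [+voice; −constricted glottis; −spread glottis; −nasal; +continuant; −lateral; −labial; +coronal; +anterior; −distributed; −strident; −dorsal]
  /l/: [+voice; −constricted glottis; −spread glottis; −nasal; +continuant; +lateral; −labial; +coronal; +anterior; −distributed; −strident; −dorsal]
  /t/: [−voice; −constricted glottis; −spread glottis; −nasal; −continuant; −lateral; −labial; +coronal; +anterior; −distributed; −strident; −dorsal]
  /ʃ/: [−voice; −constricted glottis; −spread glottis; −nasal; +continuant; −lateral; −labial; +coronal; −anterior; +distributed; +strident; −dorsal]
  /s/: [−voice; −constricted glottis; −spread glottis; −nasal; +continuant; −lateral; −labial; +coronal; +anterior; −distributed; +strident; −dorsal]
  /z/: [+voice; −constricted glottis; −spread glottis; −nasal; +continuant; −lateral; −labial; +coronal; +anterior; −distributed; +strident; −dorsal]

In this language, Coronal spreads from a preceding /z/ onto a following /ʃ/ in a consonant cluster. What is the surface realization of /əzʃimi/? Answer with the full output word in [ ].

[əzsimi]

Terminals under Coronal in this geometry: [coronal], [anterior], [distributed], [strident].
The target acquires /z/'s values for everything under Coronal — [+coronal], [+anterior], [−distributed], [+strident] — while keeping its own [voice], [constricted glottis], [spread glottis], ….
Among the inventory, only /s/ has exactly this specification, giving the surface form [əzsimi].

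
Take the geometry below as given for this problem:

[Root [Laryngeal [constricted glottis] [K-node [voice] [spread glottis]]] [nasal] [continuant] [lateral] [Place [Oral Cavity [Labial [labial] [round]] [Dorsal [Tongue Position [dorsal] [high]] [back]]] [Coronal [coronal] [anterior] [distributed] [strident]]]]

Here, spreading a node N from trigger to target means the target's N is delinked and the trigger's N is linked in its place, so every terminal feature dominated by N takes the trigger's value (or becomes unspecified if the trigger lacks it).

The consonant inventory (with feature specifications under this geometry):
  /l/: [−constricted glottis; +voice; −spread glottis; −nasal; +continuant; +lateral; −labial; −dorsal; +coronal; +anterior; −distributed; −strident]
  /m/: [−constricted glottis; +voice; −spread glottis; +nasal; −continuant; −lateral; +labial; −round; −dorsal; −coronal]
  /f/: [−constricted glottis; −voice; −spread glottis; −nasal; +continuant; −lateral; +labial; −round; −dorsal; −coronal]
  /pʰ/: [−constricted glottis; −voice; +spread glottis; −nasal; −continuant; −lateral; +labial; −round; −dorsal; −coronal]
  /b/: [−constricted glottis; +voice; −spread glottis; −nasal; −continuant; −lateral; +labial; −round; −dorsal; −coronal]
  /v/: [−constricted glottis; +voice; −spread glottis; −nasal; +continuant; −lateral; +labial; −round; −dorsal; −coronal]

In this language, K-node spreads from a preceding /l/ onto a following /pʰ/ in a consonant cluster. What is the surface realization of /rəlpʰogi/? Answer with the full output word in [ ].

[rəlbogi]

Terminals under K-node in this geometry: [voice], [spread glottis].
After delinking /pʰ/'s K-node and linking /l/'s, the affected terminals become [+voice], [−spread glottis]; [constricted glottis], [nasal], [continuant], … (outside K-node) are retained from /pʰ/.
The resulting bundle matches /b/ in the inventory; substituting it for /pʰ/ gives [rəlbogi].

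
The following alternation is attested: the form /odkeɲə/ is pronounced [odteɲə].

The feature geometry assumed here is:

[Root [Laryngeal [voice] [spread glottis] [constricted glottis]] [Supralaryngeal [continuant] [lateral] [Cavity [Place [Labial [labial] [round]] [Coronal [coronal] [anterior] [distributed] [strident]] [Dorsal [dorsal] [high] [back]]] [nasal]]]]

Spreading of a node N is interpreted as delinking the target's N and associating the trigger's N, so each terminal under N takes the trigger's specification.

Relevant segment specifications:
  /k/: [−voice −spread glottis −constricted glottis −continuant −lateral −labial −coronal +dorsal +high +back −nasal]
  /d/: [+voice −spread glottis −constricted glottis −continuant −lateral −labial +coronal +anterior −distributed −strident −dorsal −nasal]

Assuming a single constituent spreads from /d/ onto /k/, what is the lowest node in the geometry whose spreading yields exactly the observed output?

Place

Feature comparison: [coronal], [anterior], [distributed], [strident], [dorsal], [high], [back] differ between /k/ and [t]; the remaining terminals match.
These terminals are all dominated by Place, and no proper subconstituent of Place covers them all; Place is their lowest common ancestor.
If Place spreads, every terminal under it takes /d/'s value, producing [t] as observed.
[voice], a feature on which the two segments disagree outside Place, is unchanged — nothing dominating it spread, and Place is the minimal sufficient constituent.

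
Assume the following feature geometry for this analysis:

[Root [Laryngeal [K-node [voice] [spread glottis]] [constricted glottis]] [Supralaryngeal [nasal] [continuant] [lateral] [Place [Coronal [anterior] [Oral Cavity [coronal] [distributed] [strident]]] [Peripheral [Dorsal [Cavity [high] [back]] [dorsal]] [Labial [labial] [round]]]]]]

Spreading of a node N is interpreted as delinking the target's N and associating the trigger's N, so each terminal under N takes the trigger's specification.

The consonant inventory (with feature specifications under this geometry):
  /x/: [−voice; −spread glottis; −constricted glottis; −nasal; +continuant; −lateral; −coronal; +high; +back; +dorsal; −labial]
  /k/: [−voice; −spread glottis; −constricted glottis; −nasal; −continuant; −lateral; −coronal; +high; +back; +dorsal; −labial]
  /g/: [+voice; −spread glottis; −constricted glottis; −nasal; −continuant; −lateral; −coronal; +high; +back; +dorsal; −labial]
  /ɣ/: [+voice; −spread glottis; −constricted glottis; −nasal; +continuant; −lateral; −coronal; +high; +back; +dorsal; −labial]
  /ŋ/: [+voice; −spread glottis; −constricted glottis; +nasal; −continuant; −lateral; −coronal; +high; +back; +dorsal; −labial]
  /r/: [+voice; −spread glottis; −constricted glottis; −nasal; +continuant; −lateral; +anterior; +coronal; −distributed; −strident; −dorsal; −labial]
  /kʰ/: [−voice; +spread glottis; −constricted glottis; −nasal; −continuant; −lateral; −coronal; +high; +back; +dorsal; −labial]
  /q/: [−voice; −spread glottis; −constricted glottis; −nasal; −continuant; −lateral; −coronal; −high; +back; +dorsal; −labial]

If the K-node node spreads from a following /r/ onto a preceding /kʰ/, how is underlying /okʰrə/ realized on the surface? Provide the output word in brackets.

Terminals under K-node in this geometry: [voice], [spread glottis].
Spreading K-node from /r/ onto /kʰ/ replaces those values with /r/'s: [+voice], [−spread glottis]. Features outside K-node ([constricted glottis], [nasal], [continuant], …) stay as in /kʰ/.
The resulting bundle matches /g/ in the inventory; substituting it for /kʰ/ gives [ogrə].

[ogrə]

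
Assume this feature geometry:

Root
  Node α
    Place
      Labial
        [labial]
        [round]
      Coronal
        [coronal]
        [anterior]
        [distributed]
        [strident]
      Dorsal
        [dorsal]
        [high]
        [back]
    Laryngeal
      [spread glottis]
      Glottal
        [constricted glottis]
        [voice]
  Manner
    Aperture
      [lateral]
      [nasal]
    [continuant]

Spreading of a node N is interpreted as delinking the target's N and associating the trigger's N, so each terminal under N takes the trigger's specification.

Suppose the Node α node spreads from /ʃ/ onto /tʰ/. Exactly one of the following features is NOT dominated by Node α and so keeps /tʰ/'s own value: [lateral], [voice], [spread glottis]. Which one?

[lateral]

Node α dominates exactly [labial], [round], [coronal], [anterior], [distributed], [strident], [dorsal], [high], [back], [spread glottis], [constricted glottis], [voice].
Of the listed options, [spread glottis], [voice] are among these and would be overwritten by spreading Node α.
[lateral] attaches under Aperture, not under Node α, so /tʰ/ retains its own value for [lateral].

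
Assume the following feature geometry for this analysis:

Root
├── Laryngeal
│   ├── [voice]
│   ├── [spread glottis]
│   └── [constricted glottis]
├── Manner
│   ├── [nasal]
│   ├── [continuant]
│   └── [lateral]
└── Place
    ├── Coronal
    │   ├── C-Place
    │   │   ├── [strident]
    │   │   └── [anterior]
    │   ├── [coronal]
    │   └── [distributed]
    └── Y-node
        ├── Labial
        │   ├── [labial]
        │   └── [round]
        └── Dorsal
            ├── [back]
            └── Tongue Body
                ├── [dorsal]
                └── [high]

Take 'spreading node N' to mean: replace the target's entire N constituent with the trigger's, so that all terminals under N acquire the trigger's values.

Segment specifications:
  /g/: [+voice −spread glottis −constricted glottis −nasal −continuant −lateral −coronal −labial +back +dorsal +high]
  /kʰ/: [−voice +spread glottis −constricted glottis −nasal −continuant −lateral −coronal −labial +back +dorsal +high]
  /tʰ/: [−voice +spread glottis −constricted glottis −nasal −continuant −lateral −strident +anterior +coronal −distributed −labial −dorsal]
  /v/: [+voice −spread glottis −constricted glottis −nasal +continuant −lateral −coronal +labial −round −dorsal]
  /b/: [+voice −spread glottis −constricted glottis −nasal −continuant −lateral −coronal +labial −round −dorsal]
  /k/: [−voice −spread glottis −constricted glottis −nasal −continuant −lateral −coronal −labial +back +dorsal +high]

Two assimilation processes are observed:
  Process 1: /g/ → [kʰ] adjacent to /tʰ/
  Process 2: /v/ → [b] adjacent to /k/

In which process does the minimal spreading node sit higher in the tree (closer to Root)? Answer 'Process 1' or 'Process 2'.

In Process 1, [voice], [spread glottis] change, so the minimal spreading node is Laryngeal at depth 1.
Process 2 alters [continuant]; the lowest dominating node is [continuant] (depth 2 from Root).
Laryngeal (depth 1) sits above [continuant] (depth 2), making Process 1 the one with the higher spreading node.

Process 1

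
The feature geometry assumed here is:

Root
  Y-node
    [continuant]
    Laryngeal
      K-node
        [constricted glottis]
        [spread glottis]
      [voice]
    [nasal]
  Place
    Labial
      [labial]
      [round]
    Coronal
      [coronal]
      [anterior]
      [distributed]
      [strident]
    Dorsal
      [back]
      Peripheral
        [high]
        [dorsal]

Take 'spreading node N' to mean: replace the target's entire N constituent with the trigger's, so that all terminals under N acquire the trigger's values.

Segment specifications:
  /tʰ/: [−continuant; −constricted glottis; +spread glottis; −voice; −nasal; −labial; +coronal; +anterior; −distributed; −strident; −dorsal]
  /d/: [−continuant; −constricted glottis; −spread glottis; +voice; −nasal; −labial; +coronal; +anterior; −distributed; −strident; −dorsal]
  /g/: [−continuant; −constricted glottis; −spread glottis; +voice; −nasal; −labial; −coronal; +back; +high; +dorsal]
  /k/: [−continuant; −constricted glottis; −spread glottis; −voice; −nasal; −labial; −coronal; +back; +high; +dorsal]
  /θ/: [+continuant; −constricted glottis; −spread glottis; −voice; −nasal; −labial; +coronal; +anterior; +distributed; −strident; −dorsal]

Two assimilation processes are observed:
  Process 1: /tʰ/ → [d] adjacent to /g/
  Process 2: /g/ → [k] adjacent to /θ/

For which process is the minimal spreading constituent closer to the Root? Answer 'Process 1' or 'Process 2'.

Process 1

Process 1: the features that change are [voice], [spread glottis]; the minimal node is Laryngeal (depth 2).
In Process 2, [voice] changes, so the minimal spreading node is [voice] at depth 3.
Laryngeal (depth 2) sits above [voice] (depth 3), making Process 1 the one with the higher spreading node.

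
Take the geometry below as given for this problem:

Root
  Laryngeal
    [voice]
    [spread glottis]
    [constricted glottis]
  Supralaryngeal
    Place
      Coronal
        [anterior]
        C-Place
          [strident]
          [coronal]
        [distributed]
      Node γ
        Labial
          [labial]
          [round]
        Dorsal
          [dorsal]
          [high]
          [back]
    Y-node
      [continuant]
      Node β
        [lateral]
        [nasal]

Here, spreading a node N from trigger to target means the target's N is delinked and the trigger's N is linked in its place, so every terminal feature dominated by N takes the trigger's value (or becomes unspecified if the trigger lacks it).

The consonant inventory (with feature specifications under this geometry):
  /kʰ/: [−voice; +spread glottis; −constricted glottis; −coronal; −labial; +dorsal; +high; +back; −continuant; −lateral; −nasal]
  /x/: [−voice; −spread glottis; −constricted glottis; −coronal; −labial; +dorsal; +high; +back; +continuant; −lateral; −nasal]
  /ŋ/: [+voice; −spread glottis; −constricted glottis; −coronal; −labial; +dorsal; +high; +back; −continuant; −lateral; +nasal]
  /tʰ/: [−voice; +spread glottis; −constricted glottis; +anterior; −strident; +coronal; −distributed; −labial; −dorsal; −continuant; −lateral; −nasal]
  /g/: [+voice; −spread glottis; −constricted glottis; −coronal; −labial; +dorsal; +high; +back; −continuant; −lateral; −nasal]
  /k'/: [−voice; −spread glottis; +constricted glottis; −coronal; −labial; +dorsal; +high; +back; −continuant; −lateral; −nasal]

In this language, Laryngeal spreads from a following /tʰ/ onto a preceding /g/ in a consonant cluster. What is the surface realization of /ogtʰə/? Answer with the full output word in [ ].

[okʰtʰə]

Laryngeal immediately or transitively dominates [voice], [spread glottis], [constricted glottis].
Spreading Laryngeal from /tʰ/ onto /g/ replaces those values with /tʰ/'s: [−voice], [+spread glottis], [−constricted glottis]. Features outside Laryngeal ([coronal], [labial], [dorsal], …) stay as in /g/.
This feature bundle is that of [kʰ], so /ogtʰə/ surfaces as [okʰtʰə].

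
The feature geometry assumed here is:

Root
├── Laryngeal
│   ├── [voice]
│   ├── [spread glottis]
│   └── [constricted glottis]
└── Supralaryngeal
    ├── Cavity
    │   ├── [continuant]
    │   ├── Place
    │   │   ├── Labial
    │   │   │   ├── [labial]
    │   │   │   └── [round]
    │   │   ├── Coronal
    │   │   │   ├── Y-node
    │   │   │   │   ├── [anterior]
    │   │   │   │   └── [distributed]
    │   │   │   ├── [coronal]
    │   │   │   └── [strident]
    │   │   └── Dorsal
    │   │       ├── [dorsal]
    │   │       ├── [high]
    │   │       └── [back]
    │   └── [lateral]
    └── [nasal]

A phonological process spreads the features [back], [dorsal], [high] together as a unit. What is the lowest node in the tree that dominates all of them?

Dorsal

[back]: Root / Supralaryngeal / Cavity / Place / Dorsal / [back].
[dorsal]: Root / Supralaryngeal / Cavity / Place / Dorsal / [dorsal].
[high]: Root / Supralaryngeal / Cavity / Place / Dorsal / [high].
These paths first converge at Dorsal; no daughter of Dorsal dominates all 3 features, so Dorsal is the minimal constituent.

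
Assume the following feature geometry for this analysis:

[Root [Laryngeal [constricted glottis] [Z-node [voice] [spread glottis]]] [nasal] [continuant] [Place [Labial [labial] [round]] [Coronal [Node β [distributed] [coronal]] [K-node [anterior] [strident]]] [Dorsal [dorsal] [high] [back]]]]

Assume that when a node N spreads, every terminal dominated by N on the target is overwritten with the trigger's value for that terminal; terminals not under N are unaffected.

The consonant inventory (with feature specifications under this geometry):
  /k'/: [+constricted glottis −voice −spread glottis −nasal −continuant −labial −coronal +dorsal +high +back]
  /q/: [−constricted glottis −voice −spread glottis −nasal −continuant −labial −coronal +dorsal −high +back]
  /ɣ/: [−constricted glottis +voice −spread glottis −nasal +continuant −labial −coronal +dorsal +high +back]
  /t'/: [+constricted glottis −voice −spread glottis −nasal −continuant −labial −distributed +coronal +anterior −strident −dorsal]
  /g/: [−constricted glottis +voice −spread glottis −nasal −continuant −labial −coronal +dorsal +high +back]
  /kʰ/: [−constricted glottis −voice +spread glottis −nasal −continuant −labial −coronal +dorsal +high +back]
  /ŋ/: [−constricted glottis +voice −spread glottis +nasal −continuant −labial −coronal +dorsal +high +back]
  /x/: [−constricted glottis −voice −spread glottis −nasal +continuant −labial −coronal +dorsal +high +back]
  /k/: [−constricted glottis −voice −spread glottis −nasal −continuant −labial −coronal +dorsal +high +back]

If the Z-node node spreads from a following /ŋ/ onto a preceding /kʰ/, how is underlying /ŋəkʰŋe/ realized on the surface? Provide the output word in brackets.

The Z-node node dominates the terminals [voice], [spread glottis].
After delinking /kʰ/'s Z-node and linking /ŋ/'s, the affected terminals become [+voice], [−spread glottis]; [constricted glottis], [nasal], [continuant], … (outside Z-node) are retained from /kʰ/.
Among the inventory, only /g/ has exactly this specification, giving the surface form [ŋəgŋe].

[ŋəgŋe]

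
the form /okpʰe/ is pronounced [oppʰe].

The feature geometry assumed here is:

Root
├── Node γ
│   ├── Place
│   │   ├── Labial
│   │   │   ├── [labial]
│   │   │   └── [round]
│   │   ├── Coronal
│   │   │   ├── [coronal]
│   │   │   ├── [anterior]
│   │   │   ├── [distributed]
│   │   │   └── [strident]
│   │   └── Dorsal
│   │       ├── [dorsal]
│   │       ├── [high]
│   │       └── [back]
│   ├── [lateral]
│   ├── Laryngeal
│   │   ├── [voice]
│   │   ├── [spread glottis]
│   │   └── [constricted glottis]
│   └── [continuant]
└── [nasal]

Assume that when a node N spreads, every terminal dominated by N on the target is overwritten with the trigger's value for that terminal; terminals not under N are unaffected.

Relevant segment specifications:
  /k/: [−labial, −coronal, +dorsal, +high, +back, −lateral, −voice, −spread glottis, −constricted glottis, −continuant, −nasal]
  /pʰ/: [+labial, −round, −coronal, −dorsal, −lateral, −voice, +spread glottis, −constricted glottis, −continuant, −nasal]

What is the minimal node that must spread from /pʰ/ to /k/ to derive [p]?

Place

/k/ and [p] differ in [labial], [round], [dorsal], [high], [back]; every other specified feature is identical.
These terminals are all dominated by Place, and no proper subconstituent of Place covers them all; Place is their lowest common ancestor.
Spreading Place from /pʰ/ overwrites each of those terminals with /pʰ/'s values, yielding exactly [p].
[spread glottis] — on which /pʰ/ differs from /k/ — is unchanged, so neither Node γ nor anything higher can have spread; the constituent is no larger than Place.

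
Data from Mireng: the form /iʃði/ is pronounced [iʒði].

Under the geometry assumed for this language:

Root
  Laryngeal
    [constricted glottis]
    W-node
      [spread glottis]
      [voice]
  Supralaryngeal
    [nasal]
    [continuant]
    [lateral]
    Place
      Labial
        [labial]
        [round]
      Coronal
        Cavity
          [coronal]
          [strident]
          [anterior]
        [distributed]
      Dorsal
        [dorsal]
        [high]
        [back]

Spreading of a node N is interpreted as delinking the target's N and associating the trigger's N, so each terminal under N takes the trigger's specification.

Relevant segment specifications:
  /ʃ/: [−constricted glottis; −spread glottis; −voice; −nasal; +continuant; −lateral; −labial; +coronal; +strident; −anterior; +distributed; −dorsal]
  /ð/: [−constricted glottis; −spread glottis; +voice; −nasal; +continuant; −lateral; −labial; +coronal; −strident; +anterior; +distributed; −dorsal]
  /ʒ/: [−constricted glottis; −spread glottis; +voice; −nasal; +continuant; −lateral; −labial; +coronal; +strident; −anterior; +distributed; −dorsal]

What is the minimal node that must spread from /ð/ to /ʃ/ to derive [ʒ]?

[voice]

The alternation /ʃ/ → [ʒ] changes [voice] and nothing else.
Since just one terminal is affected and it takes /ð/'s value, spreading the terminal [voice] alone is sufficient and minimal.
[strident], [anterior] stay as in /ʃ/ although /ð/ differs there, so no node dominating them spread; among the remaining candidates [voice] is the lowest that derives the output.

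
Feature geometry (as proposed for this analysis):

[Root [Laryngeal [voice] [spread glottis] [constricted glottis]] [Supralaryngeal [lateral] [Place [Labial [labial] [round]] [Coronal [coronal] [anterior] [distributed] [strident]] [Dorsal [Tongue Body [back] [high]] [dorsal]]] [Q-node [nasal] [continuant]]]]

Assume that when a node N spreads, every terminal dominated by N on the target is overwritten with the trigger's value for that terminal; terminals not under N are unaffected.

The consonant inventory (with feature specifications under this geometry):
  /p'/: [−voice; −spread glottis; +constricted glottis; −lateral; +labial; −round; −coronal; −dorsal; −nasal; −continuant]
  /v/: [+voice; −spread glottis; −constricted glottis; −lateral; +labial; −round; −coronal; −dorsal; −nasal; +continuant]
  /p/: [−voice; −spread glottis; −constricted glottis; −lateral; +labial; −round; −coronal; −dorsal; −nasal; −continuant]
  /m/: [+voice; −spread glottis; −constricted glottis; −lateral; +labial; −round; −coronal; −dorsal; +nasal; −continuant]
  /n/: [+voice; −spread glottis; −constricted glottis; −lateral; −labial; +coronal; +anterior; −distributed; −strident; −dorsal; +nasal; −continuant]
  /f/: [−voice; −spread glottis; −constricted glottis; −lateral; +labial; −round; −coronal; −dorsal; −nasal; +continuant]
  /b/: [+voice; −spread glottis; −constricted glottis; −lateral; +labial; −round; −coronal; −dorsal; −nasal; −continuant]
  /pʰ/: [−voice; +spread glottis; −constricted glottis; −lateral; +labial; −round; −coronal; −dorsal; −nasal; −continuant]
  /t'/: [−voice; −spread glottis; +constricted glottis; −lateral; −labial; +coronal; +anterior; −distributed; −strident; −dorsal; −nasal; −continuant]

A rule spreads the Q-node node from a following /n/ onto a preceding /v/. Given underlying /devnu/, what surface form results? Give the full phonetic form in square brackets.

Q-node immediately or transitively dominates [nasal], [continuant].
After delinking /v/'s Q-node and linking /n/'s, the affected terminals become [+nasal], [−continuant]; [voice], [spread glottis], [constricted glottis], … (outside Q-node) are retained from /v/.
This feature bundle is that of [m], so /devnu/ surfaces as [demnu].

[demnu]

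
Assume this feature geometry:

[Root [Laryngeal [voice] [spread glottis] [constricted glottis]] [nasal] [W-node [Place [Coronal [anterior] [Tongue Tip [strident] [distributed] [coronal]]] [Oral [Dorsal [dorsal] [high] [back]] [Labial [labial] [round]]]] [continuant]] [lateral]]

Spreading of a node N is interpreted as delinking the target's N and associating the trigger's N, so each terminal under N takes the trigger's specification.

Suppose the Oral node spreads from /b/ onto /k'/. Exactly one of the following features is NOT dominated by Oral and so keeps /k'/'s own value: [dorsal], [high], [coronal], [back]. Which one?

[coronal]

Oral dominates exactly [dorsal], [high], [back], [labial], [round].
Spreading Oral replaces [back], [dorsal], [high] with the trigger's values, since each sits inside the Oral constituent.
But [coronal] is a dependent of Tongue Tip, outside Oral; it is therefore untouched by the spreading.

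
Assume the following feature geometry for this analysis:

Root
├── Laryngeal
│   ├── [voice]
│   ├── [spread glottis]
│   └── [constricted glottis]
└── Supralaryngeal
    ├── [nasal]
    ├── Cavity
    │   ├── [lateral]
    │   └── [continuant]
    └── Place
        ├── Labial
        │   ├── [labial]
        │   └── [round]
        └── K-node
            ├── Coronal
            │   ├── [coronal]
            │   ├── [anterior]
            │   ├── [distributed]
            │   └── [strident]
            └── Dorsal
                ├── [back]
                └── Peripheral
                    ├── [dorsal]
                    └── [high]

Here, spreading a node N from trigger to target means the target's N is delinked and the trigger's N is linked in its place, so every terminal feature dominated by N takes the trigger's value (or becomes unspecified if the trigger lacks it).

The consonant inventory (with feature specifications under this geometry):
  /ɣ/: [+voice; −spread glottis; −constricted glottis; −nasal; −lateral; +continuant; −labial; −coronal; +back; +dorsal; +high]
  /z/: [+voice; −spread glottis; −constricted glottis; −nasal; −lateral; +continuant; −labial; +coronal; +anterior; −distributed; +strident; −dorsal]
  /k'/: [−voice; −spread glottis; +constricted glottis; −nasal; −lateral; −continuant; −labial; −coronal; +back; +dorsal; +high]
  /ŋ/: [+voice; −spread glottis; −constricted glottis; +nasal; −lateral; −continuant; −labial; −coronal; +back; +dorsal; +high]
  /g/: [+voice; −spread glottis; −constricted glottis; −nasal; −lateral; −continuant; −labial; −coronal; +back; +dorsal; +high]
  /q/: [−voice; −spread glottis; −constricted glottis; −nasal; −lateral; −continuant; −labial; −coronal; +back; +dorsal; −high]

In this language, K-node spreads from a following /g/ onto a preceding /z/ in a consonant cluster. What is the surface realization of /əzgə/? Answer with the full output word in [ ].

[əɣgə]

Terminals under K-node in this geometry: [coronal], [anterior], [distributed], [strident], [back], [dorsal], [high].
The target acquires /g/'s values for everything under K-node — [−coronal], [+back], [+dorsal], [+high] — while keeping its own [voice], [spread glottis], [constricted glottis], ….
Among the inventory, only /ɣ/ has exactly this specification, giving the surface form [əɣgə].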